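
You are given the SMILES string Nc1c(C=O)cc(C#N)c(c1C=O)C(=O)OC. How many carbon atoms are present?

Count every carbon token in the SMILES (each C, including those in ring-closure positions and inside branches).
Carbon count: 11.

11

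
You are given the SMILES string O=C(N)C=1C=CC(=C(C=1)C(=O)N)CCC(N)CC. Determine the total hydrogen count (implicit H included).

Walk through each heavy atom and fill implicit hydrogens from standard valence (C 4, N 3, O 2, S 2, halogen 1):
  atom 1: O, bond orders sum to 2 (valence 2) → 0 H
  atom 2: C, bond orders sum to 4 (valence 4) → 0 H
  atom 3: N, bond orders sum to 1 (valence 3) → 2 H
  atom 4: C, bond orders sum to 4 (valence 4) → 0 H
  atom 5: C, bond orders sum to 3 (valence 4) → 1 H
  atom 6: C, bond orders sum to 3 (valence 4) → 1 H
  atom 7: C, bond orders sum to 4 (valence 4) → 0 H
  atom 8: C, bond orders sum to 4 (valence 4) → 0 H
  atom 9: C, bond orders sum to 3 (valence 4) → 1 H
  atom 10: C, bond orders sum to 4 (valence 4) → 0 H
  atom 11: O, bond orders sum to 2 (valence 2) → 0 H
  atom 12: N, bond orders sum to 1 (valence 3) → 2 H
  atom 13: C, bond orders sum to 2 (valence 4) → 2 H
  atom 14: C, bond orders sum to 2 (valence 4) → 2 H
  atom 15: C, bond orders sum to 3 (valence 4) → 1 H
  atom 16: N, bond orders sum to 1 (valence 3) → 2 H
  atom 17: C, bond orders sum to 2 (valence 4) → 2 H
  atom 18: C, bond orders sum to 1 (valence 4) → 3 H
Total hydrogens: 19.

19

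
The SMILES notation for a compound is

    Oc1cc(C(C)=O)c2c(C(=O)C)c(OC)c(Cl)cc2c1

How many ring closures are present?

In SMILES, each pair of matching ring-closure digits denotes one ring-closing bond; the number of such bonds equals the number of independent rings.
Ring-closure bonds here: 2.

2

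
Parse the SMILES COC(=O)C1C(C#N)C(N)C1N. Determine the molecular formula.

Walk through each heavy atom and fill implicit hydrogens from standard valence (C 4, N 3, O 2, S 2, halogen 1):
  atom 1: C, bond orders sum to 1 (valence 4) → 3 H
  atom 2: O, bond orders sum to 2 (valence 2) → 0 H
  atom 3: C, bond orders sum to 4 (valence 4) → 0 H
  atom 4: O, bond orders sum to 2 (valence 2) → 0 H
  atom 5: C, bond orders sum to 3 (valence 4) → 1 H
  atom 6: C, bond orders sum to 3 (valence 4) → 1 H
  atom 7: C, bond orders sum to 4 (valence 4) → 0 H
  atom 8: N, bond orders sum to 3 (valence 3) → 0 H
  atom 9: C, bond orders sum to 3 (valence 4) → 1 H
  atom 10: N, bond orders sum to 1 (valence 3) → 2 H
  atom 11: C, bond orders sum to 3 (valence 4) → 1 H
  atom 12: N, bond orders sum to 1 (valence 3) → 2 H
Totals → C:7, H:11, N:3, O:2.
In Hill order: C7H11N3O2.

C7H11N3O2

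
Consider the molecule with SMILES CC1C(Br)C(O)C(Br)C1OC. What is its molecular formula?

Walk through each heavy atom and fill implicit hydrogens from standard valence (C 4, N 3, O 2, S 2, halogen 1):
  atom 1: C, bond orders sum to 1 (valence 4) → 3 H
  atom 2: C, bond orders sum to 3 (valence 4) → 1 H
  atom 3: C, bond orders sum to 3 (valence 4) → 1 H
  atom 4: Br (halogen, monovalent) → 0 H
  atom 5: C, bond orders sum to 3 (valence 4) → 1 H
  atom 6: O, bond orders sum to 1 (valence 2) → 1 H
  atom 7: C, bond orders sum to 3 (valence 4) → 1 H
  atom 8: Br (halogen, monovalent) → 0 H
  atom 9: C, bond orders sum to 3 (valence 4) → 1 H
  atom 10: O, bond orders sum to 2 (valence 2) → 0 H
  atom 11: C, bond orders sum to 1 (valence 4) → 3 H
Totals → C:7, H:12, Br:2, O:2.
In Hill order: C7H12Br2O2.

C7H12Br2O2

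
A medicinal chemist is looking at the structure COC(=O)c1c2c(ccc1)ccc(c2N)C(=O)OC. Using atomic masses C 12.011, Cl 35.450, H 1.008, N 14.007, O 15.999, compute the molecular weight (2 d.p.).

259.26 g/mol

First, the molecular formula is C14H13NO4 (counting implicit H from valence).
  C: 14 × 12.011 = 168.154
  H: 13 × 1.008 = 13.104
  N: 1 × 14.007 = 14.007
  O: 4 × 15.999 = 63.996
Sum: 14×12.011 + 13×1.008 + 1×14.007 + 4×15.999 = 259.261 → 259.26 g/mol.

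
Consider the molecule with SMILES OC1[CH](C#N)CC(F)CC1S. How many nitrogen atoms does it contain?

Scan the SMILES for N atoms (remember two-letter symbols like Cl and Br are single atoms).
Nitrogen count: 1.

1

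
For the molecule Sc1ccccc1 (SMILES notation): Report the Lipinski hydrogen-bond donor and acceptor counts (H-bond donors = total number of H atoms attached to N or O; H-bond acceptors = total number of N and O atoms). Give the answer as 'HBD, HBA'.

0, 0

Donors: find every N or O and count the H atoms it carries.
  (no N or O atoms present)
Lipinski HBD = 0.
Acceptors: N atoms = 0, O atoms = 0 → HBA = 0.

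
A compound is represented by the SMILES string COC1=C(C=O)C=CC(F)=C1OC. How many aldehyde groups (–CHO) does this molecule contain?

1

The aldehyde motif appears at heavy-atom position 5 in the SMILES.
Other groups present: 2 ether.
Aldehyde count: 1.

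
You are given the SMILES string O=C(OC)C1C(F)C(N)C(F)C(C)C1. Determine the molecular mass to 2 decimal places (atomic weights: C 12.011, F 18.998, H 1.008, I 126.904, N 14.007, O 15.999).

207.22 g/mol

First, the molecular formula is C9H15F2NO2 (counting implicit H from valence).
  C: 9 × 12.011 = 108.099
  F: 2 × 18.998 = 37.996
  H: 15 × 1.008 = 15.120
  N: 1 × 14.007 = 14.007
  O: 2 × 15.999 = 31.998
Sum: 9×12.011 + 2×18.998 + 15×1.008 + 1×14.007 + 2×15.999 = 207.220 → 207.22 g/mol.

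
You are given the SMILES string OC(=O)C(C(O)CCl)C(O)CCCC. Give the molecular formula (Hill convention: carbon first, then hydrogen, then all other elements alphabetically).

C9H17ClO4

Walk through each heavy atom and fill implicit hydrogens from standard valence (C 4, N 3, O 2, S 2, halogen 1):
  atom 1: O, bond orders sum to 1 (valence 2) → 1 H
  atom 2: C, bond orders sum to 4 (valence 4) → 0 H
  atom 3: O, bond orders sum to 2 (valence 2) → 0 H
  atom 4: C, bond orders sum to 3 (valence 4) → 1 H
  atom 5: C, bond orders sum to 3 (valence 4) → 1 H
  atom 6: O, bond orders sum to 1 (valence 2) → 1 H
  atom 7: C, bond orders sum to 2 (valence 4) → 2 H
  atom 8: Cl (halogen, monovalent) → 0 H
  atom 9: C, bond orders sum to 3 (valence 4) → 1 H
  atom 10: O, bond orders sum to 1 (valence 2) → 1 H
  atom 11: C, bond orders sum to 2 (valence 4) → 2 H
  atom 12: C, bond orders sum to 2 (valence 4) → 2 H
  atom 13: C, bond orders sum to 2 (valence 4) → 2 H
  atom 14: C, bond orders sum to 1 (valence 4) → 3 H
Totals → C:9, H:17, Cl:1, O:4.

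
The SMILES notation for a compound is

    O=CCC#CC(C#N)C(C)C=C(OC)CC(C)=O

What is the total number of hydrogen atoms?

17

Walk through each heavy atom and fill implicit hydrogens from standard valence (C 4, N 3, O 2, S 2, halogen 1):
  atom 1: O, bond orders sum to 2 (valence 2) → 0 H
  atom 2: C, bond orders sum to 3 (valence 4) → 1 H
  atom 3: C, bond orders sum to 2 (valence 4) → 2 H
  atom 4: C, bond orders sum to 4 (valence 4) → 0 H
  atom 5: C, bond orders sum to 4 (valence 4) → 0 H
  atom 6: C, bond orders sum to 3 (valence 4) → 1 H
  atom 7: C, bond orders sum to 4 (valence 4) → 0 H
  atom 8: N, bond orders sum to 3 (valence 3) → 0 H
  atom 9: C, bond orders sum to 3 (valence 4) → 1 H
  atom 10: C, bond orders sum to 1 (valence 4) → 3 H
  atom 11: C, bond orders sum to 3 (valence 4) → 1 H
  atom 12: C, bond orders sum to 4 (valence 4) → 0 H
  atom 13: O, bond orders sum to 2 (valence 2) → 0 H
  atom 14: C, bond orders sum to 1 (valence 4) → 3 H
  atom 15: C, bond orders sum to 2 (valence 4) → 2 H
  atom 16: C, bond orders sum to 4 (valence 4) → 0 H
  atom 17: C, bond orders sum to 1 (valence 4) → 3 H
  atom 18: O, bond orders sum to 2 (valence 2) → 0 H
Total hydrogens: 17.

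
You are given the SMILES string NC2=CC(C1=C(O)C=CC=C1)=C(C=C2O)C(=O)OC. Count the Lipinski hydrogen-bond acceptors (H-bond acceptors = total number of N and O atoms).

N atoms: 1; O atoms: 4.
Lipinski HBA = 1 + 4 = 5.

5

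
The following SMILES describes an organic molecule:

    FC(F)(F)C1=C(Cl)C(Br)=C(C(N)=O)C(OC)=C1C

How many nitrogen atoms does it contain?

Scan the SMILES for N atoms (remember two-letter symbols like Cl and Br are single atoms).
Nitrogen count: 1.

1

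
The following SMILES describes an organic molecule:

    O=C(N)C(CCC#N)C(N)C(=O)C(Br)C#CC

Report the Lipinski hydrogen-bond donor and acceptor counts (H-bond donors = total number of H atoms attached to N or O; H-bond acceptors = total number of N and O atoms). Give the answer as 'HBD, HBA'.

4, 5

Donors: find every N or O and count the H atoms it carries.
  atom 1 (O): bond orders sum to 2 → 0 H
  atom 3 (N): bond orders sum to 1 → 2 H
  atom 8 (N): bond orders sum to 3 → 0 H
  atom 10 (N): bond orders sum to 1 → 2 H
  atom 12 (O): bond orders sum to 2 → 0 H
Lipinski HBD = 4.
Acceptors: N atoms = 3, O atoms = 2 → HBA = 5.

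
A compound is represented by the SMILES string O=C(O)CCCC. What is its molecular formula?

Walk through each heavy atom and fill implicit hydrogens from standard valence (C 4, N 3, O 2, S 2, halogen 1):
  atom 1: O, bond orders sum to 2 (valence 2) → 0 H
  atom 2: C, bond orders sum to 4 (valence 4) → 0 H
  atom 3: O, bond orders sum to 1 (valence 2) → 1 H
  atom 4: C, bond orders sum to 2 (valence 4) → 2 H
  atom 5: C, bond orders sum to 2 (valence 4) → 2 H
  atom 6: C, bond orders sum to 2 (valence 4) → 2 H
  atom 7: C, bond orders sum to 1 (valence 4) → 3 H
Totals → C:5, H:10, O:2.

C5H10O2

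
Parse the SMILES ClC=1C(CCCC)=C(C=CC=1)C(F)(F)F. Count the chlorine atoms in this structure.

Scan the SMILES for Cl atoms (remember two-letter symbols like Cl and Br are single atoms).
Chlorine count: 1.

1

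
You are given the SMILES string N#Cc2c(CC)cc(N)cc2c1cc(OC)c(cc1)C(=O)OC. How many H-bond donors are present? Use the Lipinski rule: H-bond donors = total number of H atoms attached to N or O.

Donors: find every N or O and count the H atoms it carries.
  atom 1 (N): bond orders sum to 3 → 0 H
  atom 9 (N): bond orders sum to 1 → 2 H
  atom 15 (O): bond orders sum to 2 → 0 H
  atom 21 (O): bond orders sum to 2 → 0 H
  atom 22 (O): bond orders sum to 2 → 0 H
Lipinski HBD = 2.

2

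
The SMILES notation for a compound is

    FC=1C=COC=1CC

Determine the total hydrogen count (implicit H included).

Walk through each heavy atom and fill implicit hydrogens from standard valence (C 4, N 3, O 2, S 2, halogen 1):
  atom 1: F (halogen, monovalent) → 0 H
  atom 2: C, bond orders sum to 4 (valence 4) → 0 H
  atom 3: C, bond orders sum to 3 (valence 4) → 1 H
  atom 4: C, bond orders sum to 3 (valence 4) → 1 H
  atom 5: O, bond orders sum to 2 (valence 2) → 0 H
  atom 6: C, bond orders sum to 4 (valence 4) → 0 H
  atom 7: C, bond orders sum to 2 (valence 4) → 2 H
  atom 8: C, bond orders sum to 1 (valence 4) → 3 H
Total hydrogens: 7.

7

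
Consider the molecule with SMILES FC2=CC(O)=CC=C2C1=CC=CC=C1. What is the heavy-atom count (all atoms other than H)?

Every atom symbol written in the SMILES (organic subset) is one heavy atom; implicit H are not written.
Heavy atoms by element → C:12, F:1, O:1.
Total: 14.

14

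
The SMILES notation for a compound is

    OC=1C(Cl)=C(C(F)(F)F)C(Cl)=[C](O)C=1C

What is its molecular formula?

C8H5Cl2F3O2

Walk through each heavy atom and fill implicit hydrogens from standard valence (C 4, N 3, O 2, S 2, halogen 1):
  atom 1: O, bond orders sum to 1 (valence 2) → 1 H
  atom 2: C, bond orders sum to 4 (valence 4) → 0 H
  atom 3: C, bond orders sum to 4 (valence 4) → 0 H
  atom 4: Cl (halogen, monovalent) → 0 H
  atom 5: C, bond orders sum to 4 (valence 4) → 0 H
  atom 6: C, bond orders sum to 4 (valence 4) → 0 H
  atom 7: F (halogen, monovalent) → 0 H
  atom 8: F (halogen, monovalent) → 0 H
  atom 9: F (halogen, monovalent) → 0 H
  atom 10: C, bond orders sum to 4 (valence 4) → 0 H
  atom 11: Cl (halogen, monovalent) → 0 H
  atom 12: C with explicit H count 0
  atom 13: O, bond orders sum to 1 (valence 2) → 1 H
  atom 14: C, bond orders sum to 4 (valence 4) → 0 H
  atom 15: C, bond orders sum to 1 (valence 4) → 3 H
Totals → C:8, H:5, Cl:2, F:3, O:2.
In Hill order: C8H5Cl2F3O2.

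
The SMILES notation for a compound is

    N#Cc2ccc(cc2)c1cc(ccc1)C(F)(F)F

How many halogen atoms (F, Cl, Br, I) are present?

Halogen atoms appear at heavy-atom positions 16, 17, 18 (3×F).
Other groups present: 1 nitrile.
Halogen count: 3.

3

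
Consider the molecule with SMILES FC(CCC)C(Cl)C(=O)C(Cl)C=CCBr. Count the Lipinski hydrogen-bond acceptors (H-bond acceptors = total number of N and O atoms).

N atoms: 0; O atoms: 1.
Lipinski HBA = 0 + 1 = 1.

1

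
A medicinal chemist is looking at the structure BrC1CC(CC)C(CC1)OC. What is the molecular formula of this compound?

C9H17BrO

Walk through each heavy atom and fill implicit hydrogens from standard valence (C 4, N 3, O 2, S 2, halogen 1):
  atom 1: Br (halogen, monovalent) → 0 H
  atom 2: C, bond orders sum to 3 (valence 4) → 1 H
  atom 3: C, bond orders sum to 2 (valence 4) → 2 H
  atom 4: C, bond orders sum to 3 (valence 4) → 1 H
  atom 5: C, bond orders sum to 2 (valence 4) → 2 H
  atom 6: C, bond orders sum to 1 (valence 4) → 3 H
  atom 7: C, bond orders sum to 3 (valence 4) → 1 H
  atom 8: C, bond orders sum to 2 (valence 4) → 2 H
  atom 9: C, bond orders sum to 2 (valence 4) → 2 H
  atom 10: O, bond orders sum to 2 (valence 2) → 0 H
  atom 11: C, bond orders sum to 1 (valence 4) → 3 H
Totals → C:9, H:17, Br:1, O:1.
In Hill order: C9H17BrO.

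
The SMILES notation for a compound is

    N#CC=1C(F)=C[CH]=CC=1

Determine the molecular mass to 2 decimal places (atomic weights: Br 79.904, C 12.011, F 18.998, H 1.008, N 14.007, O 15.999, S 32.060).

121.11 g/mol

First, the molecular formula is C7H4FN (counting implicit H from valence).
  C: 7 × 12.011 = 84.077
  F: 1 × 18.998 = 18.998
  H: 4 × 1.008 = 4.032
  N: 1 × 14.007 = 14.007
Sum: 7×12.011 + 1×18.998 + 4×1.008 + 1×14.007 = 121.114 → 121.11 g/mol.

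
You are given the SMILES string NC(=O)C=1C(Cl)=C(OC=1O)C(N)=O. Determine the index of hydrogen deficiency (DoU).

Degree of unsaturation = (number of rings) + (number of π bonds).
Ring closures in the SMILES: 1.
π bonds: 4 double bonds (each 1 DoU) → 4 DoU from unsaturation.
Total DoU = 1 + 4 = 5.

5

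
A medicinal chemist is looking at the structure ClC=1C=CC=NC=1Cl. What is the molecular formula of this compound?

C5H3Cl2N

Walk through each heavy atom and fill implicit hydrogens from standard valence (C 4, N 3, O 2, S 2, halogen 1):
  atom 1: Cl (halogen, monovalent) → 0 H
  atom 2: C, bond orders sum to 4 (valence 4) → 0 H
  atom 3: C, bond orders sum to 3 (valence 4) → 1 H
  atom 4: C, bond orders sum to 3 (valence 4) → 1 H
  atom 5: C, bond orders sum to 3 (valence 4) → 1 H
  atom 6: N, bond orders sum to 3 (valence 3) → 0 H
  atom 7: C, bond orders sum to 4 (valence 4) → 0 H
  atom 8: Cl (halogen, monovalent) → 0 H
Totals → C:5, H:3, Cl:2, N:1.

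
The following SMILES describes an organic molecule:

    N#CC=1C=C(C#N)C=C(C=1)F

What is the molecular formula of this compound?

C8H3FN2

Walk through each heavy atom and fill implicit hydrogens from standard valence (C 4, N 3, O 2, S 2, halogen 1):
  atom 1: N, bond orders sum to 3 (valence 3) → 0 H
  atom 2: C, bond orders sum to 4 (valence 4) → 0 H
  atom 3: C, bond orders sum to 4 (valence 4) → 0 H
  atom 4: C, bond orders sum to 3 (valence 4) → 1 H
  atom 5: C, bond orders sum to 4 (valence 4) → 0 H
  atom 6: C, bond orders sum to 4 (valence 4) → 0 H
  atom 7: N, bond orders sum to 3 (valence 3) → 0 H
  atom 8: C, bond orders sum to 3 (valence 4) → 1 H
  atom 9: C, bond orders sum to 4 (valence 4) → 0 H
  atom 10: C, bond orders sum to 3 (valence 4) → 1 H
  atom 11: F (halogen, monovalent) → 0 H
Totals → C:8, H:3, F:1, N:2.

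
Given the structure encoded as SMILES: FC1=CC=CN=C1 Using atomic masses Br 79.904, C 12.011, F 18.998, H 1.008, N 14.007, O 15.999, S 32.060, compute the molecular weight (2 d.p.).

97.09 g/mol

First, the molecular formula is C5H4FN (counting implicit H from valence).
  C: 5 × 12.011 = 60.055
  F: 1 × 18.998 = 18.998
  H: 4 × 1.008 = 4.032
  N: 1 × 14.007 = 14.007
Sum: 5×12.011 + 1×18.998 + 4×1.008 + 1×14.007 = 97.092 → 97.09 g/mol.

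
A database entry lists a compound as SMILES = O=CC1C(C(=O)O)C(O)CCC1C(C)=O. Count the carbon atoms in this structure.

10

Count every carbon token in the SMILES (each C, including those in ring-closure positions and inside branches).
Carbon count: 10.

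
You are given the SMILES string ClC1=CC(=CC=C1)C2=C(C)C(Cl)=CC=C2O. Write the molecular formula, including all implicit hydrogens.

Walk through each heavy atom and fill implicit hydrogens from standard valence (C 4, N 3, O 2, S 2, halogen 1):
  atom 1: Cl (halogen, monovalent) → 0 H
  atom 2: C, bond orders sum to 4 (valence 4) → 0 H
  atom 3: C, bond orders sum to 3 (valence 4) → 1 H
  atom 4: C, bond orders sum to 4 (valence 4) → 0 H
  atom 5: C, bond orders sum to 3 (valence 4) → 1 H
  atom 6: C, bond orders sum to 3 (valence 4) → 1 H
  atom 7: C, bond orders sum to 3 (valence 4) → 1 H
  atom 8: C, bond orders sum to 4 (valence 4) → 0 H
  atom 9: C, bond orders sum to 4 (valence 4) → 0 H
  atom 10: C, bond orders sum to 1 (valence 4) → 3 H
  atom 11: C, bond orders sum to 4 (valence 4) → 0 H
  atom 12: Cl (halogen, monovalent) → 0 H
  atom 13: C, bond orders sum to 3 (valence 4) → 1 H
  atom 14: C, bond orders sum to 3 (valence 4) → 1 H
  atom 15: C, bond orders sum to 4 (valence 4) → 0 H
  atom 16: O, bond orders sum to 1 (valence 2) → 1 H
Totals → C:13, H:10, Cl:2, O:1.
In Hill order: C13H10Cl2O.

C13H10Cl2O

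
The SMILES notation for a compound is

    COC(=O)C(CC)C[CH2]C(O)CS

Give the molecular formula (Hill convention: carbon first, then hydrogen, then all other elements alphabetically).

Walk through each heavy atom and fill implicit hydrogens from standard valence (C 4, N 3, O 2, S 2, halogen 1):
  atom 1: C, bond orders sum to 1 (valence 4) → 3 H
  atom 2: O, bond orders sum to 2 (valence 2) → 0 H
  atom 3: C, bond orders sum to 4 (valence 4) → 0 H
  atom 4: O, bond orders sum to 2 (valence 2) → 0 H
  atom 5: C, bond orders sum to 3 (valence 4) → 1 H
  atom 6: C, bond orders sum to 2 (valence 4) → 2 H
  atom 7: C, bond orders sum to 1 (valence 4) → 3 H
  atom 8: C, bond orders sum to 2 (valence 4) → 2 H
  atom 9: C with explicit H count 2
  atom 10: C, bond orders sum to 3 (valence 4) → 1 H
  atom 11: O, bond orders sum to 1 (valence 2) → 1 H
  atom 12: C, bond orders sum to 2 (valence 4) → 2 H
  atom 13: S, bond orders sum to 1 (valence 2) → 1 H
Totals → C:9, H:18, O:3, S:1.

C9H18O3S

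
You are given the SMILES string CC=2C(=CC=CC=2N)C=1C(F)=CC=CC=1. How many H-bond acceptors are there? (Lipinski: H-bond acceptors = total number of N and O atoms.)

1

N atoms: 1; O atoms: 0.
Lipinski HBA = 1 + 0 = 1.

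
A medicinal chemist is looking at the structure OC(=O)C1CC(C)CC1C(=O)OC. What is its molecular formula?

Walk through each heavy atom and fill implicit hydrogens from standard valence (C 4, N 3, O 2, S 2, halogen 1):
  atom 1: O, bond orders sum to 1 (valence 2) → 1 H
  atom 2: C, bond orders sum to 4 (valence 4) → 0 H
  atom 3: O, bond orders sum to 2 (valence 2) → 0 H
  atom 4: C, bond orders sum to 3 (valence 4) → 1 H
  atom 5: C, bond orders sum to 2 (valence 4) → 2 H
  atom 6: C, bond orders sum to 3 (valence 4) → 1 H
  atom 7: C, bond orders sum to 1 (valence 4) → 3 H
  atom 8: C, bond orders sum to 2 (valence 4) → 2 H
  atom 9: C, bond orders sum to 3 (valence 4) → 1 H
  atom 10: C, bond orders sum to 4 (valence 4) → 0 H
  atom 11: O, bond orders sum to 2 (valence 2) → 0 H
  atom 12: O, bond orders sum to 2 (valence 2) → 0 H
  atom 13: C, bond orders sum to 1 (valence 4) → 3 H
Totals → C:9, H:14, O:4.
In Hill order: C9H14O4.

C9H14O4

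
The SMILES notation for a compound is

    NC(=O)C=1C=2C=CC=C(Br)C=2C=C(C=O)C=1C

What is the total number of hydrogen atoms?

10

Walk through each heavy atom and fill implicit hydrogens from standard valence (C 4, N 3, O 2, S 2, halogen 1):
  atom 1: N, bond orders sum to 1 (valence 3) → 2 H
  atom 2: C, bond orders sum to 4 (valence 4) → 0 H
  atom 3: O, bond orders sum to 2 (valence 2) → 0 H
  atom 4: C, bond orders sum to 4 (valence 4) → 0 H
  atom 5: C, bond orders sum to 4 (valence 4) → 0 H
  atom 6: C, bond orders sum to 3 (valence 4) → 1 H
  atom 7: C, bond orders sum to 3 (valence 4) → 1 H
  atom 8: C, bond orders sum to 3 (valence 4) → 1 H
  atom 9: C, bond orders sum to 4 (valence 4) → 0 H
  atom 10: Br (halogen, monovalent) → 0 H
  atom 11: C, bond orders sum to 4 (valence 4) → 0 H
  atom 12: C, bond orders sum to 3 (valence 4) → 1 H
  atom 13: C, bond orders sum to 4 (valence 4) → 0 H
  atom 14: C, bond orders sum to 3 (valence 4) → 1 H
  atom 15: O, bond orders sum to 2 (valence 2) → 0 H
  atom 16: C, bond orders sum to 4 (valence 4) → 0 H
  atom 17: C, bond orders sum to 1 (valence 4) → 3 H
Total hydrogens: 10.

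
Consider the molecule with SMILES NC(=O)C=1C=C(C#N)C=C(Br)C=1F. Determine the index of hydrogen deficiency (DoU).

7

Molecular formula: C8H4BrFN2O.
DoU = (2C + 2 + N − H − X) / 2, where X is the halogen count and O/S are ignored.
    = (2·8 + 2 + 2 − 4 − 2) / 2 = 14 / 2 = 7.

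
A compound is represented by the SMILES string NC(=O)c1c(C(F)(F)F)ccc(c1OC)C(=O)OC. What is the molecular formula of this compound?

C11H10F3NO4

Walk through each heavy atom and fill implicit hydrogens from standard valence (C 4, N 3, O 2, S 2, halogen 1); for lowercase aromatic atoms, an aromatic c carries 1 H when it has two neighbours and 0 H with three, and aromatic n carries 0 H:
  atom 1: N, bond orders sum to 1 (valence 3) → 2 H
  atom 2: C, bond orders sum to 4 (valence 4) → 0 H
  atom 3: O, bond orders sum to 2 (valence 2) → 0 H
  atom 4: aromatic c, 3 neighbours → 0 H
  atom 5: aromatic c, 3 neighbours → 0 H
  atom 6: C, bond orders sum to 4 (valence 4) → 0 H
  atom 7: F (halogen, monovalent) → 0 H
  atom 8: F (halogen, monovalent) → 0 H
  atom 9: F (halogen, monovalent) → 0 H
  atom 10: aromatic c, 2 neighbours → 1 H
  atom 11: aromatic c, 2 neighbours → 1 H
  atom 12: aromatic c, 3 neighbours → 0 H
  atom 13: aromatic c, 3 neighbours → 0 H
  atom 14: O, bond orders sum to 2 (valence 2) → 0 H
  atom 15: C, bond orders sum to 1 (valence 4) → 3 H
  atom 16: C, bond orders sum to 4 (valence 4) → 0 H
  atom 17: O, bond orders sum to 2 (valence 2) → 0 H
  atom 18: O, bond orders sum to 2 (valence 2) → 0 H
  atom 19: C, bond orders sum to 1 (valence 4) → 3 H
Totals → C:11, H:10, F:3, N:1, O:4.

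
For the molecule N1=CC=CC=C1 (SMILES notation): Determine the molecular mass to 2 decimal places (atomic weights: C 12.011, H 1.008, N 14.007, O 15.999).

79.10 g/mol

First, the molecular formula is C5H5N (counting implicit H from valence).
  C: 5 × 12.011 = 60.055
  H: 5 × 1.008 = 5.040
  N: 1 × 14.007 = 14.007
Sum: 5×12.011 + 5×1.008 + 1×14.007 = 79.102 → 79.10 g/mol.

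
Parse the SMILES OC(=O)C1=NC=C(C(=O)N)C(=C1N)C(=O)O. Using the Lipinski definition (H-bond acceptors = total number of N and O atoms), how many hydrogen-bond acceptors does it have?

N atoms: 3; O atoms: 5.
Lipinski HBA = 3 + 5 = 8.

8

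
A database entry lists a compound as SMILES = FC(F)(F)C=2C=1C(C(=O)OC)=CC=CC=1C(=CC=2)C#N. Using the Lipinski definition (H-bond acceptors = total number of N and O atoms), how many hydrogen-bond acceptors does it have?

N atoms: 1; O atoms: 2.
Lipinski HBA = 1 + 2 = 3.

3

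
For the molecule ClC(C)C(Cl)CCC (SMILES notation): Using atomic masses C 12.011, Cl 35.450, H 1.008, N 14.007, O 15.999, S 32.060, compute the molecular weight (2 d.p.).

155.06 g/mol

First, the molecular formula is C6H12Cl2 (counting implicit H from valence).
  C: 6 × 12.011 = 72.066
  Cl: 2 × 35.450 = 70.900
  H: 12 × 1.008 = 12.096
Sum: 6×12.011 + 2×35.450 + 12×1.008 = 155.062 → 155.06 g/mol.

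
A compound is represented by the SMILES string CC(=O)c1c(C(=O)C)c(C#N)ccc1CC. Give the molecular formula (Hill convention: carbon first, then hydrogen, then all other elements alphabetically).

Walk through each heavy atom and fill implicit hydrogens from standard valence (C 4, N 3, O 2, S 2, halogen 1); for lowercase aromatic atoms, an aromatic c carries 1 H when it has two neighbours and 0 H with three, and aromatic n carries 0 H:
  atom 1: C, bond orders sum to 1 (valence 4) → 3 H
  atom 2: C, bond orders sum to 4 (valence 4) → 0 H
  atom 3: O, bond orders sum to 2 (valence 2) → 0 H
  atom 4: aromatic c, 3 neighbours → 0 H
  atom 5: aromatic c, 3 neighbours → 0 H
  atom 6: C, bond orders sum to 4 (valence 4) → 0 H
  atom 7: O, bond orders sum to 2 (valence 2) → 0 H
  atom 8: C, bond orders sum to 1 (valence 4) → 3 H
  atom 9: aromatic c, 3 neighbours → 0 H
  atom 10: C, bond orders sum to 4 (valence 4) → 0 H
  atom 11: N, bond orders sum to 3 (valence 3) → 0 H
  atom 12: aromatic c, 2 neighbours → 1 H
  atom 13: aromatic c, 2 neighbours → 1 H
  atom 14: aromatic c, 3 neighbours → 0 H
  atom 15: C, bond orders sum to 2 (valence 4) → 2 H
  atom 16: C, bond orders sum to 1 (valence 4) → 3 H
Totals → C:13, H:13, N:1, O:2.
In Hill order: C13H13NO2.

C13H13NO2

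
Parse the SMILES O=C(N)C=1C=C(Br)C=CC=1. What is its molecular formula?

C7H6BrNO

Walk through each heavy atom and fill implicit hydrogens from standard valence (C 4, N 3, O 2, S 2, halogen 1):
  atom 1: O, bond orders sum to 2 (valence 2) → 0 H
  atom 2: C, bond orders sum to 4 (valence 4) → 0 H
  atom 3: N, bond orders sum to 1 (valence 3) → 2 H
  atom 4: C, bond orders sum to 4 (valence 4) → 0 H
  atom 5: C, bond orders sum to 3 (valence 4) → 1 H
  atom 6: C, bond orders sum to 4 (valence 4) → 0 H
  atom 7: Br (halogen, monovalent) → 0 H
  atom 8: C, bond orders sum to 3 (valence 4) → 1 H
  atom 9: C, bond orders sum to 3 (valence 4) → 1 H
  atom 10: C, bond orders sum to 3 (valence 4) → 1 H
Totals → C:7, H:6, Br:1, N:1, O:1.
In Hill order: C7H6BrNO.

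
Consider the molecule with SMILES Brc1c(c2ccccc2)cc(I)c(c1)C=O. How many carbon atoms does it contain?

13

Count every carbon token in the SMILES (each C, including those in ring-closure positions and inside branches).
Carbon count: 13.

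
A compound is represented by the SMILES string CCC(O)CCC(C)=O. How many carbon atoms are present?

Count every carbon token in the SMILES (each C, including those in ring-closure positions and inside branches).
Carbon count: 7.

7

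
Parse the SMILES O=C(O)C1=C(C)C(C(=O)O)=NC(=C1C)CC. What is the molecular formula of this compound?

C11H13NO4

Walk through each heavy atom and fill implicit hydrogens from standard valence (C 4, N 3, O 2, S 2, halogen 1):
  atom 1: O, bond orders sum to 2 (valence 2) → 0 H
  atom 2: C, bond orders sum to 4 (valence 4) → 0 H
  atom 3: O, bond orders sum to 1 (valence 2) → 1 H
  atom 4: C, bond orders sum to 4 (valence 4) → 0 H
  atom 5: C, bond orders sum to 4 (valence 4) → 0 H
  atom 6: C, bond orders sum to 1 (valence 4) → 3 H
  atom 7: C, bond orders sum to 4 (valence 4) → 0 H
  atom 8: C, bond orders sum to 4 (valence 4) → 0 H
  atom 9: O, bond orders sum to 2 (valence 2) → 0 H
  atom 10: O, bond orders sum to 1 (valence 2) → 1 H
  atom 11: N, bond orders sum to 3 (valence 3) → 0 H
  atom 12: C, bond orders sum to 4 (valence 4) → 0 H
  atom 13: C, bond orders sum to 4 (valence 4) → 0 H
  atom 14: C, bond orders sum to 1 (valence 4) → 3 H
  atom 15: C, bond orders sum to 2 (valence 4) → 2 H
  atom 16: C, bond orders sum to 1 (valence 4) → 3 H
Totals → C:11, H:13, N:1, O:4.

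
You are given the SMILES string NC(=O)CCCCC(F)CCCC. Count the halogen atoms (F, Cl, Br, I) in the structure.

Halogen atoms appear at heavy-atom position 9 (1×F).
Other groups present: 1 amide.
Halogen count: 1.

1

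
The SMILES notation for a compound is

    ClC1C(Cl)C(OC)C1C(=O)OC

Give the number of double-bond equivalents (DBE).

Degree of unsaturation = (number of rings) + (number of π bonds).
Ring closures in the SMILES: 1.
π bonds: 1 double bond (each 1 DoU) → 1 DoU from unsaturation.
Total DoU = 1 + 1 = 2.

2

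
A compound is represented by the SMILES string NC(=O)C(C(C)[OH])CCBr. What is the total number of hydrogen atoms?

Walk through each heavy atom and fill implicit hydrogens from standard valence (C 4, N 3, O 2, S 2, halogen 1):
  atom 1: N, bond orders sum to 1 (valence 3) → 2 H
  atom 2: C, bond orders sum to 4 (valence 4) → 0 H
  atom 3: O, bond orders sum to 2 (valence 2) → 0 H
  atom 4: C, bond orders sum to 3 (valence 4) → 1 H
  atom 5: C, bond orders sum to 3 (valence 4) → 1 H
  atom 6: C, bond orders sum to 1 (valence 4) → 3 H
  atom 7: O with explicit H count 1
  atom 8: C, bond orders sum to 2 (valence 4) → 2 H
  atom 9: C, bond orders sum to 2 (valence 4) → 2 H
  atom 10: Br (halogen, monovalent) → 0 H
Total hydrogens: 12.

12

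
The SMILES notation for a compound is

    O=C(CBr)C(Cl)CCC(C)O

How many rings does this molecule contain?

0

In SMILES, each pair of matching ring-closure digits denotes one ring-closing bond; the number of such bonds equals the number of independent rings.
Ring-closure bonds here: 0.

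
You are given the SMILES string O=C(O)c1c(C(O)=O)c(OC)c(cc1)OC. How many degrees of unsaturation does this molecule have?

Molecular formula: C10H10O6.
DoU = (2C + 2 + N − H − X) / 2, where X is the halogen count and O/S are ignored.
    = (2·10 + 2 + 0 − 10 − 0) / 2 = 12 / 2 = 6.

6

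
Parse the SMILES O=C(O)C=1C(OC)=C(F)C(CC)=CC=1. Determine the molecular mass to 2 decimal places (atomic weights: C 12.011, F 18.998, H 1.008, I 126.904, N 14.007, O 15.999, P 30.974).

First, the molecular formula is C10H11FO3 (counting implicit H from valence).
  C: 10 × 12.011 = 120.110
  F: 1 × 18.998 = 18.998
  H: 11 × 1.008 = 11.088
  O: 3 × 15.999 = 47.997
Sum: 10×12.011 + 1×18.998 + 11×1.008 + 3×15.999 = 198.193 → 198.19 g/mol.

198.19 g/mol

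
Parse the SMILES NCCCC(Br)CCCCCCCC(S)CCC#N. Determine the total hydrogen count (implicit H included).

29

Walk through each heavy atom and fill implicit hydrogens from standard valence (C 4, N 3, O 2, S 2, halogen 1):
  atom 1: N, bond orders sum to 1 (valence 3) → 2 H
  atom 2: C, bond orders sum to 2 (valence 4) → 2 H
  atom 3: C, bond orders sum to 2 (valence 4) → 2 H
  atom 4: C, bond orders sum to 2 (valence 4) → 2 H
  atom 5: C, bond orders sum to 3 (valence 4) → 1 H
  atom 6: Br (halogen, monovalent) → 0 H
  atom 7: C, bond orders sum to 2 (valence 4) → 2 H
  atom 8: C, bond orders sum to 2 (valence 4) → 2 H
  atom 9: C, bond orders sum to 2 (valence 4) → 2 H
  atom 10: C, bond orders sum to 2 (valence 4) → 2 H
  atom 11: C, bond orders sum to 2 (valence 4) → 2 H
  atom 12: C, bond orders sum to 2 (valence 4) → 2 H
  atom 13: C, bond orders sum to 2 (valence 4) → 2 H
  atom 14: C, bond orders sum to 3 (valence 4) → 1 H
  atom 15: S, bond orders sum to 1 (valence 2) → 1 H
  atom 16: C, bond orders sum to 2 (valence 4) → 2 H
  atom 17: C, bond orders sum to 2 (valence 4) → 2 H
  atom 18: C, bond orders sum to 4 (valence 4) → 0 H
  atom 19: N, bond orders sum to 3 (valence 3) → 0 H
Total hydrogens: 29.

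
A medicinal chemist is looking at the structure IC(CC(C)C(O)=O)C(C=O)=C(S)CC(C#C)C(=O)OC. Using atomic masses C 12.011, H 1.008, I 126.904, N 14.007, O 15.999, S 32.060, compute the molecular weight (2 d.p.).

First, the molecular formula is C14H17IO5S (counting implicit H from valence).
  C: 14 × 12.011 = 168.154
  H: 17 × 1.008 = 17.136
  I: 1 × 126.904 = 126.904
  O: 5 × 15.999 = 79.995
  S: 1 × 32.060 = 32.060
Sum: 14×12.011 + 17×1.008 + 1×126.904 + 5×15.999 + 1×32.060 = 424.249 → 424.25 g/mol.

424.25 g/mol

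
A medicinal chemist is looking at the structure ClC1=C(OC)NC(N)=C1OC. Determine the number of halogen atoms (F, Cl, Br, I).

Halogen atoms appear at heavy-atom position 1 (1×Cl).
Other groups present: 2 ether, 1 primary amine.
Halogen count: 1.

1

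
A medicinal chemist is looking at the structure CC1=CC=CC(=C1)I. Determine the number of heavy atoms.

Every atom symbol written in the SMILES (organic subset) is one heavy atom; implicit H are not written.
Heavy atoms by element → C:7, I:1.
Total: 8.

8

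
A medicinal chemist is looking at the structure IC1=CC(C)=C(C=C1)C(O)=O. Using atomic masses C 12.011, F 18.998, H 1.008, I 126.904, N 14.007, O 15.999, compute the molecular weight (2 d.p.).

262.05 g/mol

First, the molecular formula is C8H7IO2 (counting implicit H from valence).
  C: 8 × 12.011 = 96.088
  H: 7 × 1.008 = 7.056
  I: 1 × 126.904 = 126.904
  O: 2 × 15.999 = 31.998
Sum: 8×12.011 + 7×1.008 + 1×126.904 + 2×15.999 = 262.046 → 262.05 g/mol.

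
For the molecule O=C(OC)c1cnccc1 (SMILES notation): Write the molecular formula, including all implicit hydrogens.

C7H7NO2

Walk through each heavy atom and fill implicit hydrogens from standard valence (C 4, N 3, O 2, S 2, halogen 1); for lowercase aromatic atoms, an aromatic c carries 1 H when it has two neighbours and 0 H with three, and aromatic n carries 0 H:
  atom 1: O, bond orders sum to 2 (valence 2) → 0 H
  atom 2: C, bond orders sum to 4 (valence 4) → 0 H
  atom 3: O, bond orders sum to 2 (valence 2) → 0 H
  atom 4: C, bond orders sum to 1 (valence 4) → 3 H
  atom 5: aromatic c, 3 neighbours → 0 H
  atom 6: aromatic c, 2 neighbours → 1 H
  atom 7: aromatic n, 2 neighbours → 0 H
  atom 8: aromatic c, 2 neighbours → 1 H
  atom 9: aromatic c, 2 neighbours → 1 H
  atom 10: aromatic c, 2 neighbours → 1 H
Totals → C:7, H:7, N:1, O:2.
In Hill order: C7H7NO2.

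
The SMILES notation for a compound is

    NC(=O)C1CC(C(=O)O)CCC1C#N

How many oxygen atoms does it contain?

3

Scan the SMILES for O atoms (remember two-letter symbols like Cl and Br are single atoms).
Oxygen count: 3.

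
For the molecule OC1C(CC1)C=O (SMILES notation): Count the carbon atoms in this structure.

Count every carbon token in the SMILES (each C, including those in ring-closure positions and inside branches).
Carbon count: 5.

5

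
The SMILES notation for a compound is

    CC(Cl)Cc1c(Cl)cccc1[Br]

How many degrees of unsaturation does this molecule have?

Molecular formula: C9H9BrCl2.
DoU = (2C + 2 + N − H − X) / 2, where X is the halogen count and O/S are ignored.
    = (2·9 + 2 + 0 − 9 − 3) / 2 = 8 / 2 = 4.

4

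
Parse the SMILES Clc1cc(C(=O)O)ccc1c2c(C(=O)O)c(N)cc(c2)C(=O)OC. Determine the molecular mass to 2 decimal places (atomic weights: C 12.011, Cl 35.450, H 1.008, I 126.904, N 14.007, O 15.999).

349.72 g/mol

First, the molecular formula is C16H12ClNO6 (counting implicit H from valence).
  C: 16 × 12.011 = 192.176
  Cl: 1 × 35.450 = 35.450
  H: 12 × 1.008 = 12.096
  N: 1 × 14.007 = 14.007
  O: 6 × 15.999 = 95.994
Sum: 16×12.011 + 1×35.450 + 12×1.008 + 1×14.007 + 6×15.999 = 349.723 → 349.72 g/mol.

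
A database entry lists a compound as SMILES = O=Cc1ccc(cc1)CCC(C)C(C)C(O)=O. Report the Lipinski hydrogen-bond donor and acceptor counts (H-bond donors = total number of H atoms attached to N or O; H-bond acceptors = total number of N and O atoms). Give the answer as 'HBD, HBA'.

Donors: find every N or O and count the H atoms it carries.
  atom 1 (O): bond orders sum to 2 → 0 H
  atom 16 (O): bond orders sum to 1 → 1 H
  atom 17 (O): bond orders sum to 2 → 0 H
Lipinski HBD = 1.
Acceptors: N atoms = 0, O atoms = 3 → HBA = 3.

1, 3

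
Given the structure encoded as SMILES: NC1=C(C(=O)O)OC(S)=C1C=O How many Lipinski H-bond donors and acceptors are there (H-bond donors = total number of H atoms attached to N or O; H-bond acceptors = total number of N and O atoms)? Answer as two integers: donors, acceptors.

Donors: find every N or O and count the H atoms it carries.
  atom 1 (N): bond orders sum to 1 → 2 H
  atom 5 (O): bond orders sum to 2 → 0 H
  atom 6 (O): bond orders sum to 1 → 1 H
  atom 7 (O): bond orders sum to 2 → 0 H
  atom 12 (O): bond orders sum to 2 → 0 H
Lipinski HBD = 3.
Acceptors: N atoms = 1, O atoms = 4 → HBA = 5.

3, 5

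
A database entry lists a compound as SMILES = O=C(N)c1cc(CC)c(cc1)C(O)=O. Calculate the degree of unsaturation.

Molecular formula: C10H11NO3.
DoU = (2C + 2 + N − H − X) / 2, where X is the halogen count and O/S are ignored.
    = (2·10 + 2 + 1 − 11 − 0) / 2 = 12 / 2 = 6.

6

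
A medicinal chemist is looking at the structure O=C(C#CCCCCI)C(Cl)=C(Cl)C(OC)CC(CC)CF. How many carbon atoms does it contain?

Count every carbon token in the SMILES (each C, including those in ring-closure positions and inside branches).
Carbon count: 16.

16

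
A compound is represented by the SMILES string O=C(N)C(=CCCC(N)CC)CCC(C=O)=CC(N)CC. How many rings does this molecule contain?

In SMILES, each pair of matching ring-closure digits denotes one ring-closing bond; the number of such bonds equals the number of independent rings.
Ring-closure bonds here: 0.

0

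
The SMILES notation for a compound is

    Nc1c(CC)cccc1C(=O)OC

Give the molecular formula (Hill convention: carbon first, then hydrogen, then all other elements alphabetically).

C10H13NO2

Walk through each heavy atom and fill implicit hydrogens from standard valence (C 4, N 3, O 2, S 2, halogen 1); for lowercase aromatic atoms, an aromatic c carries 1 H when it has two neighbours and 0 H with three, and aromatic n carries 0 H:
  atom 1: N, bond orders sum to 1 (valence 3) → 2 H
  atom 2: aromatic c, 3 neighbours → 0 H
  atom 3: aromatic c, 3 neighbours → 0 H
  atom 4: C, bond orders sum to 2 (valence 4) → 2 H
  atom 5: C, bond orders sum to 1 (valence 4) → 3 H
  atom 6: aromatic c, 2 neighbours → 1 H
  atom 7: aromatic c, 2 neighbours → 1 H
  atom 8: aromatic c, 2 neighbours → 1 H
  atom 9: aromatic c, 3 neighbours → 0 H
  atom 10: C, bond orders sum to 4 (valence 4) → 0 H
  atom 11: O, bond orders sum to 2 (valence 2) → 0 H
  atom 12: O, bond orders sum to 2 (valence 2) → 0 H
  atom 13: C, bond orders sum to 1 (valence 4) → 3 H
Totals → C:10, H:13, N:1, O:2.
In Hill order: C10H13NO2.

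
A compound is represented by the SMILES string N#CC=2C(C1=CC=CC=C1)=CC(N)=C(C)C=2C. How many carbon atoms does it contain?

Count every carbon token in the SMILES (each C, including those in ring-closure positions and inside branches).
Carbon count: 15.

15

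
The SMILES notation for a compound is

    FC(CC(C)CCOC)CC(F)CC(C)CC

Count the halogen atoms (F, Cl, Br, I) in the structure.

2

Halogen atoms appear at heavy-atom positions 1, 12 (2×F).
Other groups present: 1 ether.
Halogen count: 2.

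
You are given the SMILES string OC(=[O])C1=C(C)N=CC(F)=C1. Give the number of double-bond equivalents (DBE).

Molecular formula: C7H6FNO2.
DoU = (2C + 2 + N − H − X) / 2, where X is the halogen count and O/S are ignored.
    = (2·7 + 2 + 1 − 6 − 1) / 2 = 10 / 2 = 5.

5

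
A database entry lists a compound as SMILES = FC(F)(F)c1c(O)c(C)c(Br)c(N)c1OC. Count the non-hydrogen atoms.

Every atom symbol written in the SMILES (organic subset) is one heavy atom; implicit H are not written.
Heavy atoms by element → Br:1, C:9, F:3, N:1, O:2.
Total: 16.

16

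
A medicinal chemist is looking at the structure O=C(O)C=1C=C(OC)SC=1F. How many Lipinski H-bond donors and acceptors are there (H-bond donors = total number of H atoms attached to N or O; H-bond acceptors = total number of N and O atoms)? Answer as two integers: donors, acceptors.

Donors: find every N or O and count the H atoms it carries.
  atom 1 (O): bond orders sum to 2 → 0 H
  atom 3 (O): bond orders sum to 1 → 1 H
  atom 7 (O): bond orders sum to 2 → 0 H
Lipinski HBD = 1.
Acceptors: N atoms = 0, O atoms = 3 → HBA = 3.

1, 3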